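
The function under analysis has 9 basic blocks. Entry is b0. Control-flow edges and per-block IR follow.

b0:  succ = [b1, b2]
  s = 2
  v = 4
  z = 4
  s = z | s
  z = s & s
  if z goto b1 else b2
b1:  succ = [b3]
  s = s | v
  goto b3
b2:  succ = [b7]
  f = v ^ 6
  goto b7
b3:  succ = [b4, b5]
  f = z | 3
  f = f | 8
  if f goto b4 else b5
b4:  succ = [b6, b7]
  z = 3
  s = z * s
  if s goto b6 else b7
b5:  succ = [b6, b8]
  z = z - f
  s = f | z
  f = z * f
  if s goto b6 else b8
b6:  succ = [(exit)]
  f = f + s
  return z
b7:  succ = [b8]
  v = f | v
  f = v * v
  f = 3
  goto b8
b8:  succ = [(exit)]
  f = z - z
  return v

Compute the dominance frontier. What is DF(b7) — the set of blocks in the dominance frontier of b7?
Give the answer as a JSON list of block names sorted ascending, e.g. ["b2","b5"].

idom tree: b1←b0 b2←b0 b3←b1 b4←b3 b5←b3 b6←b3 b7←b0 b8←b0
Dom∩ at merges:
  b6: preds {b4,b5}: {b0,b1,b3,b4} ∩ {b0,b1,b3,b5} = {b0,b1,b3}; idom=b3
  b7: preds {b2,b4}: {b0,b2} ∩ {b0,b1,b3,b4} = {b0}; idom=b0
  b8: preds {b5,b7}: {b0,b1,b3,b5} ∩ {b0,b7} = {b0}; idom=b0

Frontier:
  b6←b4: walk b4 to b3
  b6←b5: walk b5 to b3
  b7←b2: walk b2 to b0
  b7←b4: walk b4→b3→b1 to b0
  b8←b5: walk b5→b3→b1 to b0
  b8←b7: walk b7 to b0
  DF(b0)=∅
  DF(b1)={b7,b8}
  DF(b2)={b7}
  DF(b3)={b7,b8}
  DF(b4)={b6,b7}
  DF(b5)={b6,b8}
  DF(b6)=∅
  DF(b7)={b8}
  DF(b8)=∅

DF(b7) = ["b8"]

Answer: ["b8"]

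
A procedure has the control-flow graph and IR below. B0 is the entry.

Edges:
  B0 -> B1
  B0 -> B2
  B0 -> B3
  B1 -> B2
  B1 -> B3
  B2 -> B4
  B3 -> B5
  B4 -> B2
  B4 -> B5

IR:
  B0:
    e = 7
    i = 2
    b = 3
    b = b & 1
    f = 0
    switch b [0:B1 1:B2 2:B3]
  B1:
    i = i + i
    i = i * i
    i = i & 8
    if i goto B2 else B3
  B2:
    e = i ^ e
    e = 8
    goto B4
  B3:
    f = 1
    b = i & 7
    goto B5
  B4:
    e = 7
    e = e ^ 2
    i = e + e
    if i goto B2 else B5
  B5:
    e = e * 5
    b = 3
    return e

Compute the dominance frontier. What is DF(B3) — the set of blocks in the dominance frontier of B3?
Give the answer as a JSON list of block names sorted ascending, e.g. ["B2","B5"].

Answer: ["B5"]

Derivation:
idom tree: B1←B0 B2←B0 B3←B0 B4←B2 B5←B0
Join-block Dom:
  B2: preds {B0,B1,B4}: {B0} ∩ {B0,B1} ∩ {B0,B2,B4} = {B0}; idom=B0
  B3: preds {B0,B1}: {B0} ∩ {B0,B1} = {B0}; idom=B0
  B5: preds {B3,B4}: {B0,B3} ∩ {B0,B2,B4} = {B0}; idom=B0

DF walk-up:
  B2←B0: walk · to B0
  B2←B1: walk B1 to B0
  B2←B4: walk B4→B2 to B0
  B3←B0: walk · to B0
  B3←B1: walk B1 to B0
  B5←B3: walk B3 to B0
  B5←B4: walk B4→B2 to B0
  B0 → ∅
  B1 → {B2,B3}
  B2 → {B2,B5}
  B3 → {B5}
  B4 → {B2,B5}
  B5 → ∅

DF(B3) = ["B5"]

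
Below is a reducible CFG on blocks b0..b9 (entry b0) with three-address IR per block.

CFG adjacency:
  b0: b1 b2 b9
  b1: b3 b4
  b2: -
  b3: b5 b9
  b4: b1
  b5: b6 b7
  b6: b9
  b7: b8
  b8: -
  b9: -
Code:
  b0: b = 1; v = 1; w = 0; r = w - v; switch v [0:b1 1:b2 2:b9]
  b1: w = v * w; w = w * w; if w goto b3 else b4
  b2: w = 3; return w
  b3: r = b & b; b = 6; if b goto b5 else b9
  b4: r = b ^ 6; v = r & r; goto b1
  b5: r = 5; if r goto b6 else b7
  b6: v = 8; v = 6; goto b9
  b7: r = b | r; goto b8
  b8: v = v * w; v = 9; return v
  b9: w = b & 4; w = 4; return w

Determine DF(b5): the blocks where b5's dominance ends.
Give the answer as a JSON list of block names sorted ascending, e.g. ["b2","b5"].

Answer: ["b9"]

Analysis:
idom tree: b1←b0 b2←b0 b3←b1 b4←b1 b5←b3 b6←b5 b7←b5 b8←b7 b9←b0
Dom at joins:
  b1: preds {b0,b4}: {b0} ∩ {b0,b1,b4} = {b0}; idom=b0
  b9: preds {b0,b3,b6}: {b0} ∩ {b0,b1,b3} ∩ {b0,b1,b3,b5,b6} = {b0}; idom=b0

DF derivation:
  join b1 pred b0: · stop@b0
  join b1 pred b4: b4→b1 stop@b0
  join b9 pred b0: · stop@b0
  join b9 pred b3: b3→b1 stop@b0
  join b9 pred b6: b6→b5→b3→b1 stop@b0
  b0 → ∅
  b1 → {b1,b9}
  b2 → ∅
  b3 → {b9}
  b4 → {b1}
  b5 → {b9}
  b6 → {b9}
  b7 → ∅
  b8 → ∅
  b9 → ∅

DF(b5) = ["b9"]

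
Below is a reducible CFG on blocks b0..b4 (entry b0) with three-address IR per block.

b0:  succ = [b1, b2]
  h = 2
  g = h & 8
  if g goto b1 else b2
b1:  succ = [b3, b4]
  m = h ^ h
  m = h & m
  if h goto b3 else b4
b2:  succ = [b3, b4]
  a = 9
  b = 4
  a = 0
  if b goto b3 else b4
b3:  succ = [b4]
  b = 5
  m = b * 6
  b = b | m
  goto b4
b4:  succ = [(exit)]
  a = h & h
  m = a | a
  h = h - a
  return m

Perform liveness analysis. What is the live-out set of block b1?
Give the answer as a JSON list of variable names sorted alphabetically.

Block summaries:
  b0: {g,h} / ∅
  b1: {m} / {h}
  b2: {a,b} / ∅
  b3: {b,m} / ∅
  b4: {a,h,m} / {h}

Backward fixpoint:
  b0 li=∅ lo={h}
  b1 li={h} lo={h}
  b2 li={h} lo={h}
  b3 li={h} lo={h}
  b4 li={h} lo=∅

live-out(b1) = ["h"]

Answer: ["h"]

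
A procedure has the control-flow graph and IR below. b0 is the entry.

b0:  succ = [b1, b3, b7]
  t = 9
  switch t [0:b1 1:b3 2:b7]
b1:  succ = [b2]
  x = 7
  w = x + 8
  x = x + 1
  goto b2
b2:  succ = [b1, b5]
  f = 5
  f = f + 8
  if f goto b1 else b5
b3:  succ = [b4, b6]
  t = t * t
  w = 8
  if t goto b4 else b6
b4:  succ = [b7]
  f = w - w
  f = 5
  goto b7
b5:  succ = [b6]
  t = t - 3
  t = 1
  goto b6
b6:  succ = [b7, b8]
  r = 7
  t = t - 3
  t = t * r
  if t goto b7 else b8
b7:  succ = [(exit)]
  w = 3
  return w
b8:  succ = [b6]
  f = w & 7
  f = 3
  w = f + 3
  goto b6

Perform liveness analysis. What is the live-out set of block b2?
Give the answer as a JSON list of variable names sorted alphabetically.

Answer: ["t", "w"]

Derivation:
Block summaries:
  b0 def {t} use ∅
  b1 def {w,x} use ∅
  b2 def {f} use ∅
  b3 def {t,w} use {t}
  b4 def {f} use {w}
  b5 def {t} use {t}
  b6 def {r,t} use {t}
  b7 def {w} use ∅
  b8 def {f,w} use {w}

Liveness:
  b0 li=∅ lo={t}
  b1 li={t} lo={t,w}
  b2 li={t,w} lo={t,w}
  b3 li={t} lo={t,w}
  b4 li={w} lo=∅
  b5 li={t,w} lo={t,w}
  b6 li={t,w} lo={t,w}
  b7 li=∅ lo=∅
  b8 li={t,w} lo={t,w}

live-out(b2) = ["t", "w"]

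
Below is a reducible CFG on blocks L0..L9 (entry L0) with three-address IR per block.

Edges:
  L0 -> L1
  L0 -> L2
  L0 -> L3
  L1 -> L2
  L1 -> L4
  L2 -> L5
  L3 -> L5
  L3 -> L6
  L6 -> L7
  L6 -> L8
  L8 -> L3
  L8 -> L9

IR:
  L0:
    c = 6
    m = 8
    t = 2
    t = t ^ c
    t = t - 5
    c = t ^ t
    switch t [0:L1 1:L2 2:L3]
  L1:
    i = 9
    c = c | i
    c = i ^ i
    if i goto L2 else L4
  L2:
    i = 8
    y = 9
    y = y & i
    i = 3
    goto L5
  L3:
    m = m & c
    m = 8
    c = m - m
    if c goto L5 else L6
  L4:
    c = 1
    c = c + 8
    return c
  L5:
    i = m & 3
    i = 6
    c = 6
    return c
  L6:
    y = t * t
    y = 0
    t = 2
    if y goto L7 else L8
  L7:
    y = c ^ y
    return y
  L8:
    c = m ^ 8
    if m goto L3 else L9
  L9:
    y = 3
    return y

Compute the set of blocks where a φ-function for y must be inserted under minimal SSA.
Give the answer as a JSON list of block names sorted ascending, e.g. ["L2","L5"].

Answer: ["L3", "L5"]

Derivation:
idom tree: L1←L0 L2←L0 L3←L0 L4←L1 L5←L0 L6←L3 L7←L6 L8←L6 L9←L8
Join-block Dom:
  L2: preds {L0,L1}: {L0} ∩ {L0,L1} = {L0}; idom=L0
  L3: preds {L0,L8}: {L0} ∩ {L0,L3,L6,L8} = {L0}; idom=L0
  L5: preds {L2,L3}: {L0,L2} ∩ {L0,L3} = {L0}; idom=L0

DF derivation:
  L2←L0: walk · to L0
  L2←L1: walk L1 to L0
  L3←L0: walk · to L0
  L3←L8: walk L8→L6→L3 to L0
  L5←L2: walk L2 to L0
  L5←L3: walk L3 to L0
  DF(L0)=∅
  DF(L1)={L2}
  DF(L2)={L5}
  DF(L3)={L3,L5}
  DF(L4)=∅
  DF(L5)=∅
  DF(L6)={L3}
  DF(L7)=∅
  DF(L8)={L3}
  DF(L9)=∅

φ for y: defs {L2,L6,L7,L9}
  DF⁺ = {L3,L5}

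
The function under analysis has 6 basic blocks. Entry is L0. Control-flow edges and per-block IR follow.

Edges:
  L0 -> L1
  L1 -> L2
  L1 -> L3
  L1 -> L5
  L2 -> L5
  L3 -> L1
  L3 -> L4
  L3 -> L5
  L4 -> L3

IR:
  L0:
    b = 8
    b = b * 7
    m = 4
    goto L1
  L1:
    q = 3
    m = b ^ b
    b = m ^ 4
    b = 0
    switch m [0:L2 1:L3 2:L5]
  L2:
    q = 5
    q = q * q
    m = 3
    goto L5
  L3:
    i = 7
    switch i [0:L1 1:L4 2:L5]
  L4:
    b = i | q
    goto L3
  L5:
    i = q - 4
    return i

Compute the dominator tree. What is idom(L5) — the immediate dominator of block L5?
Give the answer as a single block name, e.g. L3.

idom tree: L1←L0 L2←L1 L3←L1 L4←L3 L5←L1
Dom at joins:
  L1: preds {L0,L3}: {L0} ∩ {L0,L1,L3} = {L0}; idom=L0
  L3: preds {L1,L4}: {L0,L1} ∩ {L0,L1,L3,L4} = {L0,L1}; idom=L1
  L5: preds {L1,L2,L3}: {L0,L1} ∩ {L0,L1,L2} ∩ {L0,L1,L3} = {L0,L1}; idom=L1

idom(L5) = L1

Answer: L1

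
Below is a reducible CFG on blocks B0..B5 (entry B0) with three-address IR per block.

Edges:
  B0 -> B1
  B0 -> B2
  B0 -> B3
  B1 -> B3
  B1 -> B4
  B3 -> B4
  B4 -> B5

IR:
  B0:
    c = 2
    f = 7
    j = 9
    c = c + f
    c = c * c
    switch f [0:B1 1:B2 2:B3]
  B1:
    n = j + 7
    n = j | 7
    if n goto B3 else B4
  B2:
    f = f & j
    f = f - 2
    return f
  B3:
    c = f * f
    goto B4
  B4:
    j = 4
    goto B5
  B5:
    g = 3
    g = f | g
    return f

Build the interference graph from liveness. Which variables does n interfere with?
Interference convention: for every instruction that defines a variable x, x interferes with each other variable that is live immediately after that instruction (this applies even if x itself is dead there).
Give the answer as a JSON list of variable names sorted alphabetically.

Answer: ["f", "j"]

Working:
Block summaries:
  B0: {c,f,j} / ∅
  B1: {n} / {j}
  B2: {f} / {f,j}
  B3: {c} / {f}
  B4: {j} / ∅
  B5: {g} / {f}

Liveness:
  B0: in=∅ out={f,j}
  B1: in={f,j} out={f}
  B2: in={f,j} out=∅
  B3: in={f} out={f}
  B4: in={f} out={f}
  B5: in={f} out=∅

Conflict graph:
  c — {f,j}
  f — {c,g,j,n}
  g — {f}
  j — {c,f,n}
  n — {f,j}

N(n) = ["f", "j"]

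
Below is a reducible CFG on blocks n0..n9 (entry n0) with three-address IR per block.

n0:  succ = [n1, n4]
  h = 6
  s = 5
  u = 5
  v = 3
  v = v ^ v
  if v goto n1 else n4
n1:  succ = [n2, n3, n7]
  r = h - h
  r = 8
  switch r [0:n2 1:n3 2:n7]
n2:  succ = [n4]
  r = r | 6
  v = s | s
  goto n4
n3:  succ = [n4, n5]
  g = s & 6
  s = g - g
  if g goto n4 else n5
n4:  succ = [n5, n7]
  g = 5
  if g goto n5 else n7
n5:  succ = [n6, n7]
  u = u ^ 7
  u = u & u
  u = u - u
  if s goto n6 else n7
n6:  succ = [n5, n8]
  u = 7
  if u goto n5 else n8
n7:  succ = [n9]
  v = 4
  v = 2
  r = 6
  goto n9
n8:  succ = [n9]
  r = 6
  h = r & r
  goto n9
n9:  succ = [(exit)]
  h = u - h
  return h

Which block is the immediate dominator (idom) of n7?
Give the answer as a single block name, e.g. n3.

Answer: n0

Analysis:
idom tree: n1←n0 n2←n1 n3←n1 n4←n0 n5←n0 n6←n5 n7←n0 n8←n6 n9←n0
Dom∩ at merges:
  n4: preds {n0,n2,n3}: {n0} ∩ {n0,n1,n2} ∩ {n0,n1,n3} = {n0}; idom=n0
  n5: preds {n3,n4,n6}: {n0,n1,n3} ∩ {n0,n4} ∩ {n0,n5,n6} = {n0}; idom=n0
  n7: preds {n1,n4,n5}: {n0,n1} ∩ {n0,n4} ∩ {n0,n5} = {n0}; idom=n0
  n9: preds {n7,n8}: {n0,n7} ∩ {n0,n5,n6,n8} = {n0}; idom=n0

idom(n7) = n0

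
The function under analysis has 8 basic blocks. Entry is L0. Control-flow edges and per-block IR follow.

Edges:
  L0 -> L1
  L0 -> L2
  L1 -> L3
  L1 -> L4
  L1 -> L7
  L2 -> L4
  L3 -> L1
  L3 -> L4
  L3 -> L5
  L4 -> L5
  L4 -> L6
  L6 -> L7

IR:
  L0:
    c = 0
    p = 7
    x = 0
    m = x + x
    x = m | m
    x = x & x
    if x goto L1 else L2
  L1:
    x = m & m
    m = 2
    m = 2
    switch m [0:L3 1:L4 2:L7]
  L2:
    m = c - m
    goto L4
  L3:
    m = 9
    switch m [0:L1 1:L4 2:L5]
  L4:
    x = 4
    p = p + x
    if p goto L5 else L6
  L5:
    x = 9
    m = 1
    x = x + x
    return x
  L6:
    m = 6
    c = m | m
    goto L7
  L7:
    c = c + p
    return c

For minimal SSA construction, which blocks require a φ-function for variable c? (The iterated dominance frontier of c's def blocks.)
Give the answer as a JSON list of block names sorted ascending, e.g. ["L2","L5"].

idom tree: L1←L0 L2←L0 L3←L1 L4←L0 L5←L0 L6←L4 L7←L0
Join-block Dom:
  L1: preds {L0,L3}: {L0} ∩ {L0,L1,L3} = {L0}; idom=L0
  L4: preds {L1,L2,L3}: {L0,L1} ∩ {L0,L2} ∩ {L0,L1,L3} = {L0}; idom=L0
  L5: preds {L3,L4}: {L0,L1,L3} ∩ {L0,L4} = {L0}; idom=L0
  L7: preds {L1,L6}: {L0,L1} ∩ {L0,L4,L6} = {L0}; idom=L0

DF derivation:
  L1←L0: walk · to L0
  L1←L3: walk L3→L1 to L0
  L4←L1: walk L1 to L0
  L4←L2: walk L2 to L0
  L4←L3: walk L3→L1 to L0
  L5←L3: walk L3→L1 to L0
  L5←L4: walk L4 to L0
  L7←L1: walk L1 to L0
  L7←L6: walk L6→L4 to L0
  L0 → ∅
  L1 → {L1,L4,L5,L7}
  L2 → {L4}
  L3 → {L1,L4,L5}
  L4 → {L5,L7}
  L5 → ∅
  L6 → {L7}
  L7 → ∅

φ for c: defs {L0,L6,L7}
  DF⁺ = {L7}

Answer: ["L7"]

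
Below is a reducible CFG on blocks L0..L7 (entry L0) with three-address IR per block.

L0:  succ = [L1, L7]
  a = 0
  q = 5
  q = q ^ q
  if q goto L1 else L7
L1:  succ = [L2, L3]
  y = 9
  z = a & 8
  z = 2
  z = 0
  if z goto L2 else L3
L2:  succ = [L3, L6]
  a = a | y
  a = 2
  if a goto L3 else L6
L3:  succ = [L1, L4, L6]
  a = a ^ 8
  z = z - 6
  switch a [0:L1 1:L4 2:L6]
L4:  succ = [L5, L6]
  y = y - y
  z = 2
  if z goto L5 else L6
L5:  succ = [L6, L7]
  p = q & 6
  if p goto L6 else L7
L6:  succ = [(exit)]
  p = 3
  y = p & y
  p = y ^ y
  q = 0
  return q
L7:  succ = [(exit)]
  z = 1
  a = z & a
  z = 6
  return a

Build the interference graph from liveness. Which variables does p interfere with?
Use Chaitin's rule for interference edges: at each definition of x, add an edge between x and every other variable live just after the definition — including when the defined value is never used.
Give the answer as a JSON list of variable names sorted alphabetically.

Block summaries:
  L0: def={a,q} ue=∅
  L1: def={y,z} ue={a}
  L2: def={a} ue={a,y}
  L3: def={a,z} ue={a,z}
  L4: def={y,z} ue={y}
  L5: def={p} ue={q}
  L6: def={p,q,y} ue={y}
  L7: def={a,z} ue={a}

Live sets:
  L0: in=∅ out={a,q}
  L1: in={a,q} out={a,q,y,z}
  L2: in={a,q,y,z} out={a,q,y,z}
  L3: in={a,q,y,z} out={a,q,y}
  L4: in={a,q,y} out={a,q,y}
  L5: in={a,q,y} out={a,y}
  L6: in={y} out=∅
  L7: in={a} out=∅

Interference:
  a↔{p,q,y,z}
  p↔{a,y}
  q↔{a,y,z}
  y↔{a,p,q,z}
  z↔{a,q,y}

N(p) = ["a", "y"]

Answer: ["a", "y"]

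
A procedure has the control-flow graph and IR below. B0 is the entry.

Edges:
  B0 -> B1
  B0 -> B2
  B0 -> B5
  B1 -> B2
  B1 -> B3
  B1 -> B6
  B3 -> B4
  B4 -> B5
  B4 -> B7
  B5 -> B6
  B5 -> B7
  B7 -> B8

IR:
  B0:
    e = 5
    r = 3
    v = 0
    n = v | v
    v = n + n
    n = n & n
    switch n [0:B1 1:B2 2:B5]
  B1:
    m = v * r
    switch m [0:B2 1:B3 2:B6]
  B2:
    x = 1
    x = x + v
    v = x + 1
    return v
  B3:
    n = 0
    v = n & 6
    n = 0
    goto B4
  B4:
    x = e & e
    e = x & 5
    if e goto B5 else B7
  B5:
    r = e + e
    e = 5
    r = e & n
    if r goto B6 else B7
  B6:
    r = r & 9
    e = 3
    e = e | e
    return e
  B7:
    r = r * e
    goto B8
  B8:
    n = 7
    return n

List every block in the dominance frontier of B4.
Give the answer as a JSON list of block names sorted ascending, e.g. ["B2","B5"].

idom tree: B1←B0 B2←B0 B3←B1 B4←B3 B5←B0 B6←B0 B7←B0 B8←B7
Join-block Dom:
  B2: preds {B0,B1}: {B0} ∩ {B0,B1} = {B0}; idom=B0
  B5: preds {B0,B4}: {B0} ∩ {B0,B1,B3,B4} = {B0}; idom=B0
  B6: preds {B1,B5}: {B0,B1} ∩ {B0,B5} = {B0}; idom=B0
  B7: preds {B4,B5}: {B0,B1,B3,B4} ∩ {B0,B5} = {B0}; idom=B0

DF derivation:
  join B2 pred B0: · stop@B0
  join B2 pred B1: B1 stop@B0
  join B5 pred B0: · stop@B0
  join B5 pred B4: B4→B3→B1 stop@B0
  join B6 pred B1: B1 stop@B0
  join B6 pred B5: B5 stop@B0
  join B7 pred B4: B4→B3→B1 stop@B0
  join B7 pred B5: B5 stop@B0
  B0: DF=∅
  B1: DF={B2,B5,B6,B7}
  B2: DF=∅
  B3: DF={B5,B7}
  B4: DF={B5,B7}
  B5: DF={B6,B7}
  B6: DF=∅
  B7: DF=∅
  B8: DF=∅

DF(B4) = ["B5", "B7"]

Answer: ["B5", "B7"]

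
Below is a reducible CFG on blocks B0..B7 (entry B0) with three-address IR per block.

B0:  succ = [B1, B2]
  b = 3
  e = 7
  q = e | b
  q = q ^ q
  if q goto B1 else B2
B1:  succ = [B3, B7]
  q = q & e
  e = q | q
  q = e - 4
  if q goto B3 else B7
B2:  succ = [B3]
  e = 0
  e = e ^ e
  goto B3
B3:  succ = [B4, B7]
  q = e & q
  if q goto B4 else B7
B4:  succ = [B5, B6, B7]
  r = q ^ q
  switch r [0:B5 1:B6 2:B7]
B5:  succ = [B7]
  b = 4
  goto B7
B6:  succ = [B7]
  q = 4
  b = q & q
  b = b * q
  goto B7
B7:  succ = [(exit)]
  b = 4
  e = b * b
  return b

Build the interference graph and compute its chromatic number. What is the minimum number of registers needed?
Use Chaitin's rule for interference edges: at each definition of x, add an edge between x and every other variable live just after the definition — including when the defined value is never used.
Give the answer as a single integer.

Answer: 3

Working:
Block summaries:
  B0: {b,e,q} / ∅
  B1: {e,q} / {e,q}
  B2: {e} / ∅
  B3: {q} / {e,q}
  B4: {r} / {q}
  B5: {b} / ∅
  B6: {b,q} / ∅
  B7: {b,e} / ∅

Backward fixpoint:
  B0 li=∅ lo={e,q}
  B1 li={e,q} lo={e,q}
  B2 li={q} lo={e,q}
  B3 li={e,q} lo={q}
  B4 li={q} lo=∅
  B5 li=∅ lo=∅
  B6 li=∅ lo=∅
  B7 li=∅ lo=∅

Conflict graph:
  b: {e,q}
  e: {b,q}
  q: {b,e}
  r: ∅

Chromatic number:
  clique {b,e,q} ⇒ need ≥ 3
  3-colouring: r0={b,r}  r1={e}  r2={q}
  χ = 3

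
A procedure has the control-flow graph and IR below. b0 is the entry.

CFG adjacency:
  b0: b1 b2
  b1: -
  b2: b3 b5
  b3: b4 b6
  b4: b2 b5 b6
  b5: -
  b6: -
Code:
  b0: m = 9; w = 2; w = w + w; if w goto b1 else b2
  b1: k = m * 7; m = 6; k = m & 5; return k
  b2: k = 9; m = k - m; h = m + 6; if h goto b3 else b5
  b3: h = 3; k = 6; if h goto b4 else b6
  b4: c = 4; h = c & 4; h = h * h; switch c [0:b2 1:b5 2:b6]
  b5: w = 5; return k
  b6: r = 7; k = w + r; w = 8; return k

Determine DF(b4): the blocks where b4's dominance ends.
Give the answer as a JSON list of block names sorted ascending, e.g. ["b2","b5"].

idom tree: b1←b0 b2←b0 b3←b2 b4←b3 b5←b2 b6←b3
Join-block Dom:
  b2: preds {b0,b4}: {b0} ∩ {b0,b2,b3,b4} = {b0}; idom=b0
  b5: preds {b2,b4}: {b0,b2} ∩ {b0,b2,b3,b4} = {b0,b2}; idom=b2
  b6: preds {b3,b4}: {b0,b2,b3} ∩ {b0,b2,b3,b4} = {b0,b2,b3}; idom=b3

Frontier:
  b2←b0: walk · to b0
  b2←b4: walk b4→b3→b2 to b0
  b5←b2: walk · to b2
  b5←b4: walk b4→b3 to b2
  b6←b3: walk · to b3
  b6←b4: walk b4 to b3
  b0 → ∅
  b1 → ∅
  b2 → {b2}
  b3 → {b2,b5}
  b4 → {b2,b5,b6}
  b5 → ∅
  b6 → ∅

DF(b4) = ["b2", "b5", "b6"]

Answer: ["b2", "b5", "b6"]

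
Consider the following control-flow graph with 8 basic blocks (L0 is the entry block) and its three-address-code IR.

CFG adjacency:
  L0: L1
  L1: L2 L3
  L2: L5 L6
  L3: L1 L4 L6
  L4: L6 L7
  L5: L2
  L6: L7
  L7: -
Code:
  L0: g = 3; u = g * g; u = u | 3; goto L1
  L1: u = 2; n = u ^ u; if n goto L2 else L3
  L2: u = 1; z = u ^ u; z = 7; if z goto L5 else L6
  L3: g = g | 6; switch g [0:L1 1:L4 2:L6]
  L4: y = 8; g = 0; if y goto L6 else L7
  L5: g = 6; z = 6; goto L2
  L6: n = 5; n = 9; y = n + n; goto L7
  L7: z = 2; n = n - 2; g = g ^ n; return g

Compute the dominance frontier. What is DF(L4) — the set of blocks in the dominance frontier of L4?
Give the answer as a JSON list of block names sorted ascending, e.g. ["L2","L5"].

Answer: ["L6", "L7"]

Analysis:
idom tree: L1←L0 L2←L1 L3←L1 L4←L3 L5←L2 L6←L1 L7←L1
Dom∩ at merges:
  L1: preds {L0,L3}: {L0} ∩ {L0,L1,L3} = {L0}; idom=L0
  L2: preds {L1,L5}: {L0,L1} ∩ {L0,L1,L2,L5} = {L0,L1}; idom=L1
  L6: preds {L2,L3,L4}: {L0,L1,L2} ∩ {L0,L1,L3} ∩ {L0,L1,L3,L4} = {L0,L1}; idom=L1
  L7: preds {L4,L6}: {L0,L1,L3,L4} ∩ {L0,L1,L6} = {L0,L1}; idom=L1

Frontier:
  join L1 pred L0: · stop@L0
  join L1 pred L3: L3→L1 stop@L0
  join L2 pred L1: · stop@L1
  join L2 pred L5: L5→L2 stop@L1
  join L6 pred L2: L2 stop@L1
  join L6 pred L3: L3 stop@L1
  join L6 pred L4: L4→L3 stop@L1
  join L7 pred L4: L4→L3 stop@L1
  join L7 pred L6: L6 stop@L1
  DF(L0)=∅
  DF(L1)={L1}
  DF(L2)={L2,L6}
  DF(L3)={L1,L6,L7}
  DF(L4)={L6,L7}
  DF(L5)={L2}
  DF(L6)={L7}
  DF(L7)=∅

DF(L4) = ["L6", "L7"]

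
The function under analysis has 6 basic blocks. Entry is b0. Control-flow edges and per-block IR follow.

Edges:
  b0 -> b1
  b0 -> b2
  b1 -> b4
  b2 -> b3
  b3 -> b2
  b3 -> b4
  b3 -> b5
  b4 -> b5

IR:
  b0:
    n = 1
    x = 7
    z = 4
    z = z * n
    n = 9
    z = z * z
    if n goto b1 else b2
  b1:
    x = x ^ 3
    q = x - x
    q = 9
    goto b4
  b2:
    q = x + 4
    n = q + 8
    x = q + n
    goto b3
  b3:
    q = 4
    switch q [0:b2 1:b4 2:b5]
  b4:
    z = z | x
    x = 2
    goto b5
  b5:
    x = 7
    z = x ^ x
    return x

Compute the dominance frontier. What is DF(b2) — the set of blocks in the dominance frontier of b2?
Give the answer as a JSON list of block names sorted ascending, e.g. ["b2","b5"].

Answer: ["b2", "b4", "b5"]

Analysis:
idom tree: b1←b0 b2←b0 b3←b2 b4←b0 b5←b0
Dom at joins:
  b2: preds {b0,b3}: {b0} ∩ {b0,b2,b3} = {b0}; idom=b0
  b4: preds {b1,b3}: {b0,b1} ∩ {b0,b2,b3} = {b0}; idom=b0
  b5: preds {b3,b4}: {b0,b2,b3} ∩ {b0,b4} = {b0}; idom=b0

DF walk-up:
  b2←b0: walk · to b0
  b2←b3: walk b3→b2 to b0
  b4←b1: walk b1 to b0
  b4←b3: walk b3→b2 to b0
  b5←b3: walk b3→b2 to b0
  b5←b4: walk b4 to b0
  b0 → ∅
  b1 → {b4}
  b2 → {b2,b4,b5}
  b3 → {b2,b4,b5}
  b4 → {b5}
  b5 → ∅

DF(b2) = ["b2", "b4", "b5"]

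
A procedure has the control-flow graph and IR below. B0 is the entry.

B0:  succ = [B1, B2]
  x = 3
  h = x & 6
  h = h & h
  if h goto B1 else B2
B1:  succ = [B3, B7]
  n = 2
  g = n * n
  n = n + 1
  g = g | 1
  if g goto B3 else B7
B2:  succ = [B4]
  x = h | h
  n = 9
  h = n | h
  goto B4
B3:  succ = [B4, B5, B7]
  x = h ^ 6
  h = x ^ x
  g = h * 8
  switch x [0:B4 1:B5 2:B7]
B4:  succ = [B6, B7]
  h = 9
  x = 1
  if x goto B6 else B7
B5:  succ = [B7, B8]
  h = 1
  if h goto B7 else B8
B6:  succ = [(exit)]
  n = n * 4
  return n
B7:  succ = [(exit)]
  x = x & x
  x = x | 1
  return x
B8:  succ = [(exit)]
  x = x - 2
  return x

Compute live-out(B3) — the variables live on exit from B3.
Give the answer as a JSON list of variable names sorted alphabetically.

def/use:
  B0: {h,x} / ∅
  B1: {g,n} / ∅
  B2: {h,n,x} / {h}
  B3: {g,h,x} / {h}
  B4: {h,x} / ∅
  B5: {h} / ∅
  B6: {n} / {n}
  B7: {x} / {x}
  B8: {x} / {x}

Liveness:
  live B0: ∅→{h,x}
  live B1: {h,x}→{h,n,x}
  live B2: {h}→{n}
  live B3: {h,n}→{n,x}
  live B4: {n}→{n,x}
  live B5: {x}→{x}
  live B6: {n}→∅
  live B7: {x}→∅
  live B8: {x}→∅

live-out(B3) = ["n", "x"]

Answer: ["n", "x"]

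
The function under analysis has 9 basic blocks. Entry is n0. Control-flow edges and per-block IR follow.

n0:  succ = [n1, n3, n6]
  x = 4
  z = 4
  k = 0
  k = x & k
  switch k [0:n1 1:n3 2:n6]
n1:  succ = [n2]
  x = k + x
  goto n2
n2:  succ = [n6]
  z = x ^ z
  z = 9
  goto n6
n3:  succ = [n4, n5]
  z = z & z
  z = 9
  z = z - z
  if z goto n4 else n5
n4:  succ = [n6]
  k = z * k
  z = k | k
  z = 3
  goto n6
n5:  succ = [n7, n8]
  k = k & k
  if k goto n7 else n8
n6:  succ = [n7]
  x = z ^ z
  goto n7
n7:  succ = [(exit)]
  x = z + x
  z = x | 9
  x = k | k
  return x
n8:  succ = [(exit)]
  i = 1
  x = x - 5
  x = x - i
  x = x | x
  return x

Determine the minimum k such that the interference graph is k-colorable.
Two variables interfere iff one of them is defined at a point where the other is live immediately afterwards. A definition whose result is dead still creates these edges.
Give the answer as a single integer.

Per-block:
  n0: def={k,x,z} ue=∅
  n1: def={x} ue={k,x}
  n2: def={z} ue={x,z}
  n3: def={z} ue={z}
  n4: def={k,z} ue={k,z}
  n5: def={k} ue={k}
  n6: def={x} ue={z}
  n7: def={x,z} ue={k,x,z}
  n8: def={i,x} ue={x}

Backward fixpoint:
  n0 li=∅ lo={k,x,z}
  n1 li={k,x,z} lo={k,x,z}
  n2 li={k,x,z} lo={k,z}
  n3 li={k,x,z} lo={k,x,z}
  n4 li={k,z} lo={k,z}
  n5 li={k,x,z} lo={k,x,z}
  n6 li={k,z} lo={k,x,z}
  n7 li={k,x,z} lo=∅
  n8 li={x} lo=∅

Interfere edges:
  i — {x}
  k — {x,z}
  x — {i,k,z}
  z — {k,x}

Registers:
  clique {k,x,z} ⇒ need ≥ 3
  assign i→r1 k→r1 x→r0 z→r2 — no edge inside a register ⇒ χ ≤ 3
  χ = 3

Answer: 3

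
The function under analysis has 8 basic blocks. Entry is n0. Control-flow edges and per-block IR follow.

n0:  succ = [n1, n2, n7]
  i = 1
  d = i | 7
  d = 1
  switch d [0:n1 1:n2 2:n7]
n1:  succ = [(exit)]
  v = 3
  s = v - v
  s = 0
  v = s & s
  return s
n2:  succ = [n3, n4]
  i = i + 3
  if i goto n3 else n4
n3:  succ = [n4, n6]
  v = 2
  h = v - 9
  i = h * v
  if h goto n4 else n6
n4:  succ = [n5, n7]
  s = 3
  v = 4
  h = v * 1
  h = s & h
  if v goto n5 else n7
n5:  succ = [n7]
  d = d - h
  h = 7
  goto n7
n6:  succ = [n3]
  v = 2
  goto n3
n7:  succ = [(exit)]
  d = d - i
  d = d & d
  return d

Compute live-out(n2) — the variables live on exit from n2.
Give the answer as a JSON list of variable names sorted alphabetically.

Per-block:
  n0: {d,i} / ∅
  n1: {s,v} / ∅
  n2: {i} / {i}
  n3: {h,i,v} / ∅
  n4: {h,s,v} / ∅
  n5: {d,h} / {d,h}
  n6: {v} / ∅
  n7: {d} / {d,i}

Liveness:
  n0: in=∅ out={d,i}
  n1: in=∅ out=∅
  n2: in={d,i} out={d,i}
  n3: in={d} out={d,i}
  n4: in={d,i} out={d,h,i}
  n5: in={d,h,i} out={d,i}
  n6: in={d} out={d}
  n7: in={d,i} out=∅

live-out(n2) = ["d", "i"]

Answer: ["d", "i"]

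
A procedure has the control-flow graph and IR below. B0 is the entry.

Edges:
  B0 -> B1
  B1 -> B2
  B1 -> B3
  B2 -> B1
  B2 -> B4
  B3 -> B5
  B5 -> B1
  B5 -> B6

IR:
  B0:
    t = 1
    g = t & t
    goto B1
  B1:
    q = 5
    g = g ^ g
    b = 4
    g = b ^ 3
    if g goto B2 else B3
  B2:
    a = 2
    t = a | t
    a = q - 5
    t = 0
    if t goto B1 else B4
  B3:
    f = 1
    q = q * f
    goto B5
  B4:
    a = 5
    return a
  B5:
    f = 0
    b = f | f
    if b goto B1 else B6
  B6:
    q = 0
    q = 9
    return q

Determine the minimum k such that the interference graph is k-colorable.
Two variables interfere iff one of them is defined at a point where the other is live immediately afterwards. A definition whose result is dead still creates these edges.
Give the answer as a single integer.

Answer: 4

Analysis:
Block summaries:
  B0: {g,t} / ∅
  B1: {b,g,q} / {g}
  B2: {a,t} / {q,t}
  B3: {f,q} / {q}
  B4: {a} / ∅
  B5: {b,f} / ∅
  B6: {q} / ∅

Live sets:
  live B0: ∅→{g,t}
  live B1: {g,t}→{g,q,t}
  live B2: {g,q,t}→{g,t}
  live B3: {g,q,t}→{g,t}
  live B4: ∅→∅
  live B5: {g,t}→{g,t}
  live B6: ∅→∅

Interfere edges:
  a↔{g,q,t}
  b↔{g,q,t}
  f↔{g,q,t}
  g↔{a,b,f,q,t}
  q↔{a,b,f,g,t}
  t↔{a,b,f,g,q}

Chromatic number:
  clique {a,g,q,t} ⇒ need ≥ 4
  assign a→R3 b→R3 f→R3 g→R0 q→R1 t→R2 — no edge inside a register ⇒ χ ≤ 4
  χ = 4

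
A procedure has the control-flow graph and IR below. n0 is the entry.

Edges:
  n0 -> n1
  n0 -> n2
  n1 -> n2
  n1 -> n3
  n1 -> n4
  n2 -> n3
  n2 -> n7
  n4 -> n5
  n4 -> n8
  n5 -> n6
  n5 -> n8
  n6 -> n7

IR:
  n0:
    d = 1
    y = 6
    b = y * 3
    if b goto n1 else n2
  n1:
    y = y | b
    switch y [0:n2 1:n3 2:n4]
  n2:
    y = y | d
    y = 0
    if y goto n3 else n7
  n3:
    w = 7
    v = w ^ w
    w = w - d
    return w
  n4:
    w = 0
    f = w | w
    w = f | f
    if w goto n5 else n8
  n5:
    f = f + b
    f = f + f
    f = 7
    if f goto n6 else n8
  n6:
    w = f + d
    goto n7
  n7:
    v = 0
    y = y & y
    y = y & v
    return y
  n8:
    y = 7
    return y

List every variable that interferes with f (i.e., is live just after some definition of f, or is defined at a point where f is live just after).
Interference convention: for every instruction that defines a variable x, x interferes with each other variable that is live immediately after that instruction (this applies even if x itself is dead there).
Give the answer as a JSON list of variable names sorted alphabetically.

Block summaries:
  n0: def={b,d,y} ue=∅
  n1: def={y} ue={b,y}
  n2: def={y} ue={d,y}
  n3: def={v,w} ue={d}
  n4: def={f,w} ue=∅
  n5: def={f} ue={b,f}
  n6: def={w} ue={d,f}
  n7: def={v,y} ue={y}
  n8: def={y} ue=∅

Live sets:
  live n0: ∅→{b,d,y}
  live n1: {b,d,y}→{b,d,y}
  live n2: {d,y}→{d,y}
  live n3: {d}→∅
  live n4: {b,d,y}→{b,d,f,y}
  live n5: {b,d,f,y}→{d,f,y}
  live n6: {d,f,y}→{y}
  live n7: {y}→∅
  live n8: ∅→∅

Interfere edges:
  b — {d,f,w,y}
  d — {b,f,v,w,y}
  f — {b,d,w,y}
  v — {d,w,y}
  w — {b,d,f,v,y}
  y — {b,d,f,v,w}

N(f) = ["b", "d", "w", "y"]

Answer: ["b", "d", "w", "y"]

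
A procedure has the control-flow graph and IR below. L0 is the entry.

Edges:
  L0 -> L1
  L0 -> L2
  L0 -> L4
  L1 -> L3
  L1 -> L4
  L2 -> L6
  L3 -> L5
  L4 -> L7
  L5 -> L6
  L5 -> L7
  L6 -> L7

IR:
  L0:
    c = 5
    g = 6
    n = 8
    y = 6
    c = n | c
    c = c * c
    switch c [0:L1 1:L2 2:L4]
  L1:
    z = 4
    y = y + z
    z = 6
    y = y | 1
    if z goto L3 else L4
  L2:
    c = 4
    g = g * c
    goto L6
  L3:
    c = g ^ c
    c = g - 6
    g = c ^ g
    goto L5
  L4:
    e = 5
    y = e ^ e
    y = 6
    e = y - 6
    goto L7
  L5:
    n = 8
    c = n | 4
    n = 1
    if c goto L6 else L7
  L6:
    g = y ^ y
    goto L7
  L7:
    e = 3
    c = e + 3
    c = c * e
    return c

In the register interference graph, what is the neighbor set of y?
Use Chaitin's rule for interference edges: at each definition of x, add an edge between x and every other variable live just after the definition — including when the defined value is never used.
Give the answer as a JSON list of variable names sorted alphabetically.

Block summaries:
  L0: def={c,g,n,y} ue=∅
  L1: def={y,z} ue={y}
  L2: def={c,g} ue={g}
  L3: def={c,g} ue={c,g}
  L4: def={e,y} ue=∅
  L5: def={c,n} ue=∅
  L6: def={g} ue={y}
  L7: def={c,e} ue=∅

Backward fixpoint:
  live L0: ∅→{c,g,y}
  live L1: {c,g,y}→{c,g,y}
  live L2: {g,y}→{y}
  live L3: {c,g,y}→{y}
  live L4: ∅→∅
  live L5: {y}→{y}
  live L6: {y}→∅
  live L7: ∅→∅

Interfere edges:
  c: {e,g,n,y,z}
  e: {c}
  g: {c,n,y,z}
  n: {c,g,y}
  y: {c,g,n,z}
  z: {c,g,y}

N(y) = ["c", "g", "n", "z"]

Answer: ["c", "g", "n", "z"]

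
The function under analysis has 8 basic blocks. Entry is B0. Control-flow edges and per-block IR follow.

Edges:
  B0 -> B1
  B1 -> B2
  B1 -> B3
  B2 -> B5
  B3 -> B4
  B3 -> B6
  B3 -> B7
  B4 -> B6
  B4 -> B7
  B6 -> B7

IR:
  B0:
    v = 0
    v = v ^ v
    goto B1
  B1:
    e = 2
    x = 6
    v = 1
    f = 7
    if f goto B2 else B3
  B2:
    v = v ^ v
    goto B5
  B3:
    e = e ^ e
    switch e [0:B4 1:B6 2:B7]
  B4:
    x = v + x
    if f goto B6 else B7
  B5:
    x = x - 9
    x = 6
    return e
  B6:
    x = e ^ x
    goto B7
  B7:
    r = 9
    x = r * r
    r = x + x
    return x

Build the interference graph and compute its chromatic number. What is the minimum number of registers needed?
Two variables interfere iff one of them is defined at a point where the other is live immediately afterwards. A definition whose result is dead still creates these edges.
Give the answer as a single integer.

Answer: 4

Analysis:
Per-block:
  B0: def={v} ue=∅
  B1: def={e,f,v,x} ue=∅
  B2: def={v} ue={v}
  B3: def={e} ue={e}
  B4: def={x} ue={f,v,x}
  B5: def={x} ue={e,x}
  B6: def={x} ue={e,x}
  B7: def={r,x} ue=∅

Backward fixpoint:
  live B0: ∅→∅
  live B1: ∅→{e,f,v,x}
  live B2: {e,v,x}→{e,x}
  live B3: {e,f,v,x}→{e,f,v,x}
  live B4: {e,f,v,x}→{e,x}
  live B5: {e,x}→∅
  live B6: {e,x}→∅
  live B7: ∅→∅

Conflict graph:
  e — {f,v,x}
  f — {e,v,x}
  r — {x}
  v — {e,f,x}
  x — {e,f,r,v}

Colouring:
  clique {e,f,v,x} ⇒ need ≥ 4
  4-colouring: R0={x}  R1={e,r}  R2={f}  R3={v}
  χ = 4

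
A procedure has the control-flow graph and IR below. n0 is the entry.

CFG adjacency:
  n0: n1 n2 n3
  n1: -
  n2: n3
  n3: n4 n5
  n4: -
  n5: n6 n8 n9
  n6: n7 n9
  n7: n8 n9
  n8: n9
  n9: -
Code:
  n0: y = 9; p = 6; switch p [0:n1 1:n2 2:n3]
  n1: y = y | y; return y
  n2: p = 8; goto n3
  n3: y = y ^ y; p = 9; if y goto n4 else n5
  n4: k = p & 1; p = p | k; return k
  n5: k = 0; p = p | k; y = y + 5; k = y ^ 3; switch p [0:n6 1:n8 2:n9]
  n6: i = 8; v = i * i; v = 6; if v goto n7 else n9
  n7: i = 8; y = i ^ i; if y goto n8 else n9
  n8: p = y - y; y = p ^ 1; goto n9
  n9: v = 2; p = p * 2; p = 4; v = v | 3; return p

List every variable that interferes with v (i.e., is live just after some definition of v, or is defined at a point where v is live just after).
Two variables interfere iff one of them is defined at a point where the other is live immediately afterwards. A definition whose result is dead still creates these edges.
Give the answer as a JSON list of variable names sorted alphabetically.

Per-block:
  n0 def {p,y} use ∅
  n1 def {y} use {y}
  n2 def {p} use ∅
  n3 def {p,y} use {y}
  n4 def {k,p} use {p}
  n5 def {k,p,y} use {p,y}
  n6 def {i,v} use ∅
  n7 def {i,y} use ∅
  n8 def {p,y} use {y}
  n9 def {p,v} use {p}

Live sets:
  n0 li=∅ lo={y}
  n1 li={y} lo=∅
  n2 li={y} lo={y}
  n3 li={y} lo={p,y}
  n4 li={p} lo=∅
  n5 li={p,y} lo={p,y}
  n6 li={p} lo={p}
  n7 li={p} lo={p,y}
  n8 li={y} lo={p}
  n9 li={p} lo=∅

Interfere edges:
  i↔{p}
  k↔{p,y}
  p↔{i,k,v,y}
  v↔{p}
  y↔{k,p}

N(v) = ["p"]

Answer: ["p"]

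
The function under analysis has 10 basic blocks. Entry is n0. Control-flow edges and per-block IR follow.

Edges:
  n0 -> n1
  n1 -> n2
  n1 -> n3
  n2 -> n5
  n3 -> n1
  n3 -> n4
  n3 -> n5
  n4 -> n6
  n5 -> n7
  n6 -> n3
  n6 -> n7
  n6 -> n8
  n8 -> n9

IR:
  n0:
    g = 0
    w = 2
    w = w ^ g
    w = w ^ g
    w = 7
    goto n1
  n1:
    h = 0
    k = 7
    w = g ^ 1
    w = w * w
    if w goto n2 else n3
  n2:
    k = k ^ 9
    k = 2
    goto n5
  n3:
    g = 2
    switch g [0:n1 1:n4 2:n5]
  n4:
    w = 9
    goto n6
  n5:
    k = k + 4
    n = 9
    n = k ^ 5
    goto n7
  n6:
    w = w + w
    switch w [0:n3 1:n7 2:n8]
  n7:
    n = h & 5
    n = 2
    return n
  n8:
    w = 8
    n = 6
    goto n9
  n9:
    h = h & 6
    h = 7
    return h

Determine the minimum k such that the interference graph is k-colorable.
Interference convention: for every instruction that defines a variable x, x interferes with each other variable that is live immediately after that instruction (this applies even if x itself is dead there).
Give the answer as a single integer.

def/use:
  n0: {g,w} / ∅
  n1: {h,k,w} / {g}
  n2: {k} / {k}
  n3: {g} / ∅
  n4: {w} / ∅
  n5: {k,n} / {k}
  n6: {w} / {w}
  n7: {n} / {h}
  n8: {n,w} / ∅
  n9: {h} / {h}

Backward fixpoint:
  n0 li=∅ lo={g}
  n1 li={g} lo={h,k}
  n2 li={h,k} lo={h,k}
  n3 li={h,k} lo={g,h,k}
  n4 li={h,k} lo={h,k,w}
  n5 li={h,k} lo={h}
  n6 li={h,k,w} lo={h,k}
  n7 li={h} lo=∅
  n8 li={h} lo={h}
  n9 li={h} lo=∅

Interfere edges:
  g↔{h,k,w}
  h↔{g,k,n,w}
  k↔{g,h,n,w}
  n↔{h,k}
  w↔{g,h,k}

Registers:
  lower bound: {g,h,k,w} mutually conflict ⇒ χ ≥ 4
  4-colouring: r0={h}  r1={k}  r2={g,n}  r3={w}
  χ = 4

Answer: 4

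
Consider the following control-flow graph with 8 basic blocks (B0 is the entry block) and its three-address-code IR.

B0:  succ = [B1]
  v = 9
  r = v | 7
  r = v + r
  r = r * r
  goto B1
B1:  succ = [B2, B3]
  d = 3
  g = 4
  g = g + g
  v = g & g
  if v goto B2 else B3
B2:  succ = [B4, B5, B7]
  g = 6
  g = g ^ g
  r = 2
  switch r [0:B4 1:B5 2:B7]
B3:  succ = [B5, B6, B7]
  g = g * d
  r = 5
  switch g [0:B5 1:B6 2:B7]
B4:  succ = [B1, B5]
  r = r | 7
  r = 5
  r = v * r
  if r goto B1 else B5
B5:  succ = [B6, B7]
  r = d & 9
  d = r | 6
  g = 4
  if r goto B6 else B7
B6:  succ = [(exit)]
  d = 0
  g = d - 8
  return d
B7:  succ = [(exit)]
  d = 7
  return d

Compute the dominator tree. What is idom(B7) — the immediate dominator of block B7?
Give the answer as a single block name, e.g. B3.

Answer: B1

Analysis:
idom tree: B1←B0 B2←B1 B3←B1 B4←B2 B5←B1 B6←B1 B7←B1
Join-block Dom:
  B1: preds {B0,B4}: {B0} ∩ {B0,B1,B2,B4} = {B0}; idom=B0
  B5: preds {B2,B3,B4}: {B0,B1,B2} ∩ {B0,B1,B3} ∩ {B0,B1,B2,B4} = {B0,B1}; idom=B1
  B6: preds {B3,B5}: {B0,B1,B3} ∩ {B0,B1,B5} = {B0,B1}; idom=B1
  B7: preds {B2,B3,B5}: {B0,B1,B2} ∩ {B0,B1,B3} ∩ {B0,B1,B5} = {B0,B1}; idom=B1

idom(B7) = B1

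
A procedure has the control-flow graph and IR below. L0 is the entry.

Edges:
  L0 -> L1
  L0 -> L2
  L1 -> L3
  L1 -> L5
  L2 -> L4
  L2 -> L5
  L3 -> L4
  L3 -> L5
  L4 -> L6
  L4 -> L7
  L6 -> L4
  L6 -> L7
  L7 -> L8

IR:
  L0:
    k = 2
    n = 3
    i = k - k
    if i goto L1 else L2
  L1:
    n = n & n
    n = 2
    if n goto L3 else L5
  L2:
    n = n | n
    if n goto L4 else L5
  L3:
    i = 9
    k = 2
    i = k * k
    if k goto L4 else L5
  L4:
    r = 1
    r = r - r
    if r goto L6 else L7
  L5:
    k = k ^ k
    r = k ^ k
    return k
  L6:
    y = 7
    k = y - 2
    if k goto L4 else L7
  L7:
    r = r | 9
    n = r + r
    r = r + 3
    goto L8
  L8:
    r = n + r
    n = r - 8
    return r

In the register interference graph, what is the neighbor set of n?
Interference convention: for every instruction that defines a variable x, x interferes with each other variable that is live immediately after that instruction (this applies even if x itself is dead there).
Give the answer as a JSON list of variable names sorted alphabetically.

Per-block:
  L0: {i,k,n} / ∅
  L1: {n} / {n}
  L2: {n} / {n}
  L3: {i,k} / ∅
  L4: {r} / ∅
  L5: {k,r} / {k}
  L6: {k,y} / ∅
  L7: {n,r} / {r}
  L8: {n,r} / {n,r}

Liveness:
  L0 li=∅ lo={k,n}
  L1 li={k,n} lo={k}
  L2 li={k,n} lo={k}
  L3 li=∅ lo={k}
  L4 li=∅ lo={r}
  L5 li={k} lo=∅
  L6 li={r} lo={r}
  L7 li={r} lo={n,r}
  L8 li={n,r} lo=∅

Interfere edges:
  i↔{k,n}
  k↔{i,n,r}
  n↔{i,k,r}
  r↔{k,n,y}
  y↔{r}

N(n) = ["i", "k", "r"]

Answer: ["i", "k", "r"]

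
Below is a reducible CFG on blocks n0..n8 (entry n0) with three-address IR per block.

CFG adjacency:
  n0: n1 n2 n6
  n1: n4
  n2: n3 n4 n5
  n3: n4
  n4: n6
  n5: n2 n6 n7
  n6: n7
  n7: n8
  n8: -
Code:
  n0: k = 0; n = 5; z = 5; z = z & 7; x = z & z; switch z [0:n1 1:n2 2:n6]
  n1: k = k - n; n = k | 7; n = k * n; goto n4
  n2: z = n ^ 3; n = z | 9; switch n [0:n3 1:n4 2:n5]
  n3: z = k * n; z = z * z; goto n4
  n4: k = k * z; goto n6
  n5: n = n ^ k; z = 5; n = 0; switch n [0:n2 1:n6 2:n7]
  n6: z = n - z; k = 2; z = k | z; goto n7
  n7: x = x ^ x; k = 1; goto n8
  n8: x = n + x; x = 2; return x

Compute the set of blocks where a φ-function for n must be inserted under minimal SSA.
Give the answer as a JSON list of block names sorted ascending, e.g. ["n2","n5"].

Answer: ["n2", "n4", "n6", "n7"]

Working:
idom tree: n1←n0 n2←n0 n3←n2 n4←n0 n5←n2 n6←n0 n7←n0 n8←n7
Dom∩ at merges:
  n2: preds {n0,n5}: {n0} ∩ {n0,n2,n5} = {n0}; idom=n0
  n4: preds {n1,n2,n3}: {n0,n1} ∩ {n0,n2} ∩ {n0,n2,n3} = {n0}; idom=n0
  n6: preds {n0,n4,n5}: {n0} ∩ {n0,n4} ∩ {n0,n2,n5} = {n0}; idom=n0
  n7: preds {n5,n6}: {n0,n2,n5} ∩ {n0,n6} = {n0}; idom=n0

DF walk-up:
  join n2 pred n0: · stop@n0
  join n2 pred n5: n5→n2 stop@n0
  join n4 pred n1: n1 stop@n0
  join n4 pred n2: n2 stop@n0
  join n4 pred n3: n3→n2 stop@n0
  join n6 pred n0: · stop@n0
  join n6 pred n4: n4 stop@n0
  join n6 pred n5: n5→n2 stop@n0
  join n7 pred n5: n5→n2 stop@n0
  join n7 pred n6: n6 stop@n0
  DF(n0)=∅
  DF(n1)={n4}
  DF(n2)={n2,n4,n6,n7}
  DF(n3)={n4}
  DF(n4)={n6}
  DF(n5)={n2,n6,n7}
  DF(n6)={n7}
  DF(n7)=∅
  DF(n8)=∅

φ for n: defs {n0,n1,n2,n5}
  DF⁺ = {n2,n4,n6,n7}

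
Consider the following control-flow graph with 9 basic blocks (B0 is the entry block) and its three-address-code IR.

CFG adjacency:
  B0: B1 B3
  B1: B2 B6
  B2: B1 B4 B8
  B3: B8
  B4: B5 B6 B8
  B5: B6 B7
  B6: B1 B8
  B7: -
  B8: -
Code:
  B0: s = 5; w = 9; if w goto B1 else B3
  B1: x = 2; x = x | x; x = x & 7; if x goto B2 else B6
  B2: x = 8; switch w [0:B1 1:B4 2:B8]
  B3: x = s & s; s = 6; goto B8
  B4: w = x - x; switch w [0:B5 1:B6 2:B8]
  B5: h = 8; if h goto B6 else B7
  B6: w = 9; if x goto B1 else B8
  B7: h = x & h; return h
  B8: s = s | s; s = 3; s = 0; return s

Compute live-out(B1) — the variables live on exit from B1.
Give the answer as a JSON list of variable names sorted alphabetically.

def/use:
  B0: def={s,w} ue=∅
  B1: def={x} ue=∅
  B2: def={x} ue={w}
  B3: def={s,x} ue={s}
  B4: def={w} ue={x}
  B5: def={h} ue=∅
  B6: def={w} ue={x}
  B7: def={h} ue={h,x}
  B8: def={s} ue={s}

Live sets:
  live B0: ∅→{s,w}
  live B1: {s,w}→{s,w,x}
  live B2: {s,w}→{s,w,x}
  live B3: {s}→{s}
  live B4: {s,x}→{s,x}
  live B5: {s,x}→{h,s,x}
  live B6: {s,x}→{s,w}
  live B7: {h,x}→∅
  live B8: {s}→∅

live-out(B1) = ["s", "w", "x"]

Answer: ["s", "w", "x"]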